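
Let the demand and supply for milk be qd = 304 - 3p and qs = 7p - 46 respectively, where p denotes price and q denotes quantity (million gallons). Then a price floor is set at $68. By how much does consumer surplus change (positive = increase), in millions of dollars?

-4933.5

Setting quantity demanded equal to quantity supplied, 304 - 3p = 7p - 46, gives p* = 35 and q* = 199.
Since 68 > 35, the floor is binding.
At p = 68: qd = 304 - 3·68 = 100 and qs = 7·68 - 46 = 430.
Consumer surplus without the control is ½ · (304/3 - 35) · 199 = 39601/6.
With the floor, consumers buy 100 units at 68, so CS = ½ · (304/3 - 68) · 100 = 5000/3.
Change in consumer surplus = 5000/3 - 39601/6 = -4933.5.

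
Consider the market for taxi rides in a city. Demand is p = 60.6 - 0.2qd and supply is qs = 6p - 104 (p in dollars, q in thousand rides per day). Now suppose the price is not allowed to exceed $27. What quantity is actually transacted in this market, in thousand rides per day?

58

Rearranging demand gives qd = 303 - 5p. In a free market, 303 - 5p = 6p - 104 gives the equilibrium p* = 37, q* = 118.
Because the ceiling (27) lies below the market-clearing price, it is binding.
At p = 27: qd = 303 - 5·27 = 168 and qs = 6·27 - 104 = 58.
The quantity actually transacted is the short side, supply: 58.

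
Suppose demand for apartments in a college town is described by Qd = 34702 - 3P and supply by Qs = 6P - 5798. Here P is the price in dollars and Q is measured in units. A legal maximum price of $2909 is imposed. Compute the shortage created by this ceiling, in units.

In a free market, 34702 - 3P = 6P - 5798 gives the equilibrium P* = 4500, Q* = 21202.
Because the ceiling (2909) lies below the market-clearing price, it is binding.
At P = 2909: Qd = 34702 - 3·2909 = 25975 and Qs = 6·2909 - 5798 = 11656.
Shortage = Qd - Qs = 25975 - 11656 = 14319.

14319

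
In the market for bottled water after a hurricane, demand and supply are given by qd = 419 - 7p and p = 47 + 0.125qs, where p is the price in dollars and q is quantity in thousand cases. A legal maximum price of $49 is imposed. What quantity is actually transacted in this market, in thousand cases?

16

Rearranging supply gives qs = 8p - 376. Setting quantity demanded equal to quantity supplied, 419 - 7p = 8p - 376, gives p* = 53 and q* = 48.
Since 49 < 53, the ceiling is binding.
At p = 49: qd = 419 - 7·49 = 76 and qs = 8·49 - 376 = 16.
The quantity actually transacted is the short side, supply: 16.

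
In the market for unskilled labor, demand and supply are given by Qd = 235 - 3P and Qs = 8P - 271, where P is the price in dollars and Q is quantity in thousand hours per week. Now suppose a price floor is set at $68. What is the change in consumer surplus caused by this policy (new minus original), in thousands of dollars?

-1408

Setting quantity demanded equal to quantity supplied, 235 - 3P = 8P - 271, gives P* = 46 and Q* = 97.
Since 68 > 46, the floor is binding.
At P = 68: Qd = 235 - 3·68 = 31 and Qs = 8·68 - 271 = 273.
Consumer surplus without the control is ½ · (235/3 - 46) · 97 = 9409/6.
With the floor, consumers buy 31 units at 68, so CS = ½ · (235/3 - 68) · 31 = 961/6.
Change in consumer surplus = 961/6 - 9409/6 = -1408.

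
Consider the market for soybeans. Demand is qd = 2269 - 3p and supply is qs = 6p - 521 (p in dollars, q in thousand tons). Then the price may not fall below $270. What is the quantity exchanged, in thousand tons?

Setting quantity demanded equal to quantity supplied, 2269 - 3p = 6p - 521, gives p* = 310 and q* = 1339.
The floor of 270 is below the equilibrium price 310, so it is not binding; the market clears at p* = 310, q* = 1339.

1339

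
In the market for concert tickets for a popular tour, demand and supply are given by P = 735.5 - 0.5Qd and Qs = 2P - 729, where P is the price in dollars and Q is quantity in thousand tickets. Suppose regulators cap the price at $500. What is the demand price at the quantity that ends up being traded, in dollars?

600

Rearranging demand gives Qd = 1471 - 2P. In a free market, 1471 - 2P = 2P - 729 gives the equilibrium P* = 550, Q* = 371.
The ceiling of 500 is below the equilibrium price 550, so it binds.
At P = 500: Qd = 1471 - 2·500 = 471 and Qs = 2·500 - 729 = 271.
Only 271 units reach the market. On the demand curve, the marginal buyer's willingness to pay at Q = 271 is (1471 - 271)/2 = 600.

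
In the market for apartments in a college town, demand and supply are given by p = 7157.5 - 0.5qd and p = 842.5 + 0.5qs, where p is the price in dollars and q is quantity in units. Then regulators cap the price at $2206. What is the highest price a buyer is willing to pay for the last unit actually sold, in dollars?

Rearranging demand gives qd = 14315 - 2p; rearranging supply gives qs = 2p - 1685. Equilibrium: 14315 - 2p = 2p - 1685, so 16000 = 4p and p* = 4000, q* = 6315.
Because the ceiling (2206) lies below the market-clearing price, it is binding.
At p = 2206: qd = 14315 - 2·2206 = 9903 and qs = 2·2206 - 1685 = 2727.
Only 2727 units reach the market. On the demand curve, the marginal buyer's willingness to pay at q = 2727 is (14315 - 2727)/2 = 5794.

5794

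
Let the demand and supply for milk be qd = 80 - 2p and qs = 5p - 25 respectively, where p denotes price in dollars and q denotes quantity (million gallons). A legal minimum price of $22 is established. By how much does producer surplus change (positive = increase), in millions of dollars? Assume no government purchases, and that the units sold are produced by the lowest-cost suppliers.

232.4

Equilibrium: 80 - 2p = 5p - 25, so 105 = 7p and p* = 15, q* = 50.
Because the floor (22) lies above the market-clearing price, it is binding.
At p = 22: qd = 80 - 2·22 = 36 and qs = 5·22 - 25 = 85.
Producer surplus without the control is ½ · (15 - 5) · 50 = 250.
With the floor, 36 units are sold at 22. The supply price at q = 36 is 12.2, so PS = ½ · [(22 - 5) + (22 - 12.2)] · 36 = 482.4.
Change in producer surplus = 482.4 - 250 = 232.4.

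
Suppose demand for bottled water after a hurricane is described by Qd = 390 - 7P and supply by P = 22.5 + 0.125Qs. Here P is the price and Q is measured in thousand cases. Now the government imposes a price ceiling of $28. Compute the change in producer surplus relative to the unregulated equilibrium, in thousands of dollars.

-840

Rearranging supply gives Qs = 8P - 180. Without the control the market clears where 390 - 7P = 8P - 180, i.e. P* = 38 and Q* = 124.
Since 28 < 38, the ceiling is binding.
At P = 28: Qd = 390 - 7·28 = 194 and Qs = 8·28 - 180 = 44.
Producer surplus without the control is ½ · (38 - 22.5) · 124 = 961.
With the ceiling, producers sell 44 units at 28, so PS = ½ · (28 - 22.5) · 44 = 121.
Change in producer surplus = 121 - 961 = -840.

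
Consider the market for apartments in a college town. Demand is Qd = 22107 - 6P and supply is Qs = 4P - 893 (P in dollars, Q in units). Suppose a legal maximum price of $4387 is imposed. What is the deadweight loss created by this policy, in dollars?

0

Without the control the market clears where 22107 - 6P = 4P - 893, i.e. P* = 2300 and Q* = 8307.
The ceiling of 4387 is above the equilibrium price 2300, so it is not binding; the market clears at P* = 2300, Q* = 8307.
Since the control does not bind, no trades are prevented and deadweight loss is zero.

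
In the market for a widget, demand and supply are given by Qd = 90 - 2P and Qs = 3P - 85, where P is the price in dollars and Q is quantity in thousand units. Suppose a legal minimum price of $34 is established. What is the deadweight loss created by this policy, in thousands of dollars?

0

Equilibrium: 90 - 2P = 3P - 85, so 175 = 5P and P* = 35, Q* = 20.
The floor of 34 is below the equilibrium price 35, so it is not binding; the market clears at P* = 35, Q* = 20.
Since the control does not bind, no trades are prevented and deadweight loss is zero.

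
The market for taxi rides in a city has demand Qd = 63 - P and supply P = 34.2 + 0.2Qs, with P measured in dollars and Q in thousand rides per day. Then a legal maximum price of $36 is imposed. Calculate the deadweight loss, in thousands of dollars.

Rearranging supply gives Qs = 5P - 171. Without the control the market clears where 63 - P = 5P - 171, i.e. P* = 39 and Q* = 24.
Since 36 < 39, the ceiling is binding.
At P = 36: Qd = 63 - 36 = 27 and Qs = 5·36 - 171 = 9.
Quantity traded falls to 9. At Q = 9 the demand price is 63 - 9 = 54 and the supply price is (171 + 9)/5 = 36.
Deadweight loss = ½ · (54 - 36) · (24 - 9) = ½ · 18 · 15 = 135.

135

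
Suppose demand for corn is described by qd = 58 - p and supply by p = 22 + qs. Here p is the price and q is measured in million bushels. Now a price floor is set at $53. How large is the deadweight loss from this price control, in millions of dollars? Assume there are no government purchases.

Rearranging supply gives qs = p - 22. Without the control the market clears where 58 - p = p - 22, i.e. p* = 40 and q* = 18.
The floor of 53 is above the equilibrium price 40, so it binds.
At p = 53: qd = 58 - 53 = 5 and qs = 53 - 22 = 31.
Quantity traded falls to 5. At q = 5 the demand price is 58 - 5 = 53 and the supply price is 22 + 5 = 27.
Deadweight loss = ½ · (53 - 27) · (18 - 5) = ½ · 26 · 13 = 169.

169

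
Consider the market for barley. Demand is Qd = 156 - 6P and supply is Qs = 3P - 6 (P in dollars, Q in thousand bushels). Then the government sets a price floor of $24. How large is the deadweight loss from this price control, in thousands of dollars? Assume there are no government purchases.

In a free market, 156 - 6P = 3P - 6 gives the equilibrium P* = 18, Q* = 48.
The floor of 24 is above the equilibrium price 18, so it binds.
At P = 24: Qd = 156 - 6·24 = 12 and Qs = 3·24 - 6 = 66.
Quantity traded falls to 12. At Q = 12 the demand price is (156 - 12)/6 = 24 and the supply price is (6 + 12)/3 = 6.
Deadweight loss = ½ · (24 - 6) · (48 - 12) = ½ · 18 · 36 = 324.

324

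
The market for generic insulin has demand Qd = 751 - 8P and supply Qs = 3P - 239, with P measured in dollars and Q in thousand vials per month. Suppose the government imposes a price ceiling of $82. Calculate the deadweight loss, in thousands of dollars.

Without the control the market clears where 751 - 8P = 3P - 239, i.e. P* = 90 and Q* = 31.
The ceiling of 82 is below the equilibrium price 90, so it binds.
At P = 82: Qd = 751 - 8·82 = 95 and Qs = 3·82 - 239 = 7.
Quantity traded falls to 7. At Q = 7 the demand price is (751 - 7)/8 = 93 and the supply price is (239 + 7)/3 = 82.
Deadweight loss = ½ · (93 - 82) · (31 - 7) = ½ · 11 · 24 = 132.

132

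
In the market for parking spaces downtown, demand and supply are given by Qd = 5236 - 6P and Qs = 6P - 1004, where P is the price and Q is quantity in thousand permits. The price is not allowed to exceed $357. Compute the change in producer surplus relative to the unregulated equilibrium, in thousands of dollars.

In a free market, 5236 - 6P = 6P - 1004 gives the equilibrium P* = 520, Q* = 2116.
Since 357 < 520, the ceiling is binding.
At P = 357: Qd = 5236 - 6·357 = 3094 and Qs = 6·357 - 1004 = 1138.
Producer surplus without the control is ½ · (520 - 502/3) · 2116 = 1119364/3.
With the ceiling, producers sell 1138 units at 357, so PS = ½ · (357 - 502/3) · 1138 = 323761/3.
Change in producer surplus = 323761/3 - 1119364/3 = -265201.

-265201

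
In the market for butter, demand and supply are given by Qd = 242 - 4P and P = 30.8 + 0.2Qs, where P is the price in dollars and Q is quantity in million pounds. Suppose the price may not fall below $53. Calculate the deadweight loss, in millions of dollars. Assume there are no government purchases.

Rearranging supply gives Qs = 5P - 154. In a free market, 242 - 4P = 5P - 154 gives the equilibrium P* = 44, Q* = 66.
The floor of 53 is above the equilibrium price 44, so it binds.
At P = 53: Qd = 242 - 4·53 = 30 and Qs = 5·53 - 154 = 111.
Quantity traded falls to 30. At Q = 30 the demand price is (242 - 30)/4 = 53 and the supply price is (154 + 30)/5 = 36.8.
Deadweight loss = ½ · (53 - 36.8) · (66 - 30) = ½ · 16.2 · 36 = 291.6.

291.6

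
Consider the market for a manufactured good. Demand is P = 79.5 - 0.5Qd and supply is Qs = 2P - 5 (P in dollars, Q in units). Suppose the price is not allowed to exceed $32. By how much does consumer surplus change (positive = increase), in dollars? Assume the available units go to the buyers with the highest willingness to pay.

Rearranging demand gives Qd = 159 - 2P. Equilibrium: 159 - 2P = 2P - 5, so 164 = 4P and P* = 41, Q* = 77.
Because the ceiling (32) lies below the market-clearing price, it is binding.
At P = 32: Qd = 159 - 2·32 = 95 and Qs = 2·32 - 5 = 59.
Consumer surplus without the control is ½ · (79.5 - 41) · 77 = 1482.25.
With the ceiling, 59 units are sold at 32 (assume they go to the highest-value buyers). The demand price at Q = 59 is 50, so CS = ½ · [(79.5 - 32) + (50 - 32)] · 59 = 1932.25.
Change in consumer surplus = 1932.25 - 1482.25 = 450.

450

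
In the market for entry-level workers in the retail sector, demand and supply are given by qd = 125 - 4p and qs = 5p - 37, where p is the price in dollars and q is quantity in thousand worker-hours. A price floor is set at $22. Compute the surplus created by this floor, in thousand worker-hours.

36

In a free market, 125 - 4p = 5p - 37 gives the equilibrium p* = 18, q* = 53.
Because the floor (22) lies above the market-clearing price, it is binding.
At p = 22: qd = 125 - 4·22 = 37 and qs = 5·22 - 37 = 73.
Surplus = qs - qd = 73 - 37 = 36.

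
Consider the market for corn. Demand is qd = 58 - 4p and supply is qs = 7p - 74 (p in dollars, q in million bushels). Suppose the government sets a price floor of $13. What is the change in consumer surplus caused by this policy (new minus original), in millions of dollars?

-8

Setting quantity demanded equal to quantity supplied, 58 - 4p = 7p - 74, gives p* = 12 and q* = 10.
Because the floor (13) lies above the market-clearing price, it is binding.
At p = 13: qd = 58 - 4·13 = 6 and qs = 7·13 - 74 = 17.
Consumer surplus without the control is ½ · (14.5 - 12) · 10 = 12.5.
With the floor, consumers buy 6 units at 13, so CS = ½ · (14.5 - 13) · 6 = 4.5.
Change in consumer surplus = 4.5 - 12.5 = -8.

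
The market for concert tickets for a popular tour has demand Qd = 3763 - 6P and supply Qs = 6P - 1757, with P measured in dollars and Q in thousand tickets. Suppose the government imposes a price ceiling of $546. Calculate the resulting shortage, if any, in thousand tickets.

0

Setting quantity demanded equal to quantity supplied, 3763 - 6P = 6P - 1757, gives P* = 460 and Q* = 1003.
Since 546 is above P* = 460, the ceiling does not bind and the free-market outcome prevails.
Since the control does not bind, there is no shortage.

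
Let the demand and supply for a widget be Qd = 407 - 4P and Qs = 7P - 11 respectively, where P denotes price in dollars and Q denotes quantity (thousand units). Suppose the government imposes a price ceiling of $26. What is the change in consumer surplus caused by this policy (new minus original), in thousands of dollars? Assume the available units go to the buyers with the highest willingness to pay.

1170

Without the control the market clears where 407 - 4P = 7P - 11, i.e. P* = 38 and Q* = 255.
The ceiling of 26 is below the equilibrium price 38, so it binds.
At P = 26: Qd = 407 - 4·26 = 303 and Qs = 7·26 - 11 = 171.
Consumer surplus without the control is ½ · (101.75 - 38) · 255 = 8128.125.
With the ceiling, 171 units are sold at 26 (assume they go to the highest-value buyers). The demand price at Q = 171 is 59, so CS = ½ · [(101.75 - 26) + (59 - 26)] · 171 = 9298.125.
Change in consumer surplus = 9298.125 - 8128.125 = 1170.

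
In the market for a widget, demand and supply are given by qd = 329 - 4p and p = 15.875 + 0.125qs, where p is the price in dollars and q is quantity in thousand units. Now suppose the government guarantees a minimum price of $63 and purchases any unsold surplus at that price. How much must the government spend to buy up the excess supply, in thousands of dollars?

Rearranging supply gives qs = 8p - 127. Equilibrium: 329 - 4p = 8p - 127, so 456 = 12p and p* = 38, q* = 177.
Because the floor (63) lies above the market-clearing price, it is binding.
At p = 63: qd = 329 - 4·63 = 77 and qs = 8·63 - 127 = 377.
Surplus = qs - qd = 300.
Government expenditure = surplus × support price = 300 × 63 = 18900.

18900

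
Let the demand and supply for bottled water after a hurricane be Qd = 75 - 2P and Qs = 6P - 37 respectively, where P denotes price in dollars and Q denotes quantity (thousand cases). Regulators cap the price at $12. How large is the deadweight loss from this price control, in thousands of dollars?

48

In a free market, 75 - 2P = 6P - 37 gives the equilibrium P* = 14, Q* = 47.
Because the ceiling (12) lies below the market-clearing price, it is binding.
At P = 12: Qd = 75 - 2·12 = 51 and Qs = 6·12 - 37 = 35.
Quantity traded falls to 35. At Q = 35 the demand price is (75 - 35)/2 = 20 and the supply price is (37 + 35)/6 = 12.
Deadweight loss = ½ · (20 - 12) · (47 - 35) = ½ · 8 · 12 = 48.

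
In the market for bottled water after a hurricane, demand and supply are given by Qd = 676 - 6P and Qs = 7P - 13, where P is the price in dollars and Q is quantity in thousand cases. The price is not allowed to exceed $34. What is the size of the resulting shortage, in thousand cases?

247

Equilibrium: 676 - 6P = 7P - 13, so 689 = 13P and P* = 53, Q* = 358.
Since 34 < 53, the ceiling is binding.
At P = 34: Qd = 676 - 6·34 = 472 and Qs = 7·34 - 13 = 225.
Shortage = Qd - Qs = 472 - 225 = 247.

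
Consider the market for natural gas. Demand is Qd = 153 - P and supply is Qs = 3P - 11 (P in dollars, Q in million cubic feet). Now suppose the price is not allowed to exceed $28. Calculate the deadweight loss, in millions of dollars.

1014

Equilibrium: 153 - P = 3P - 11, so 164 = 4P and P* = 41, Q* = 112.
Since 28 < 41, the ceiling is binding.
At P = 28: Qd = 153 - 28 = 125 and Qs = 3·28 - 11 = 73.
Quantity traded falls to 73. At Q = 73 the demand price is 153 - 73 = 80 and the supply price is (11 + 73)/3 = 28.
Deadweight loss = ½ · (80 - 28) · (112 - 73) = ½ · 52 · 39 = 1014.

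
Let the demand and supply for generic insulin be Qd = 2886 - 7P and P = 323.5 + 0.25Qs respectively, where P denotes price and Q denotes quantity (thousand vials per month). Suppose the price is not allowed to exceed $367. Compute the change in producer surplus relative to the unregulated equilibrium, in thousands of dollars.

-2600

Rearranging supply gives Qs = 4P - 1294. In a free market, 2886 - 7P = 4P - 1294 gives the equilibrium P* = 380, Q* = 226.
The ceiling of 367 is below the equilibrium price 380, so it binds.
At P = 367: Qd = 2886 - 7·367 = 317 and Qs = 4·367 - 1294 = 174.
Producer surplus without the control is ½ · (380 - 323.5) · 226 = 6384.5.
With the ceiling, producers sell 174 units at 367, so PS = ½ · (367 - 323.5) · 174 = 3784.5.
Change in producer surplus = 3784.5 - 6384.5 = -2600.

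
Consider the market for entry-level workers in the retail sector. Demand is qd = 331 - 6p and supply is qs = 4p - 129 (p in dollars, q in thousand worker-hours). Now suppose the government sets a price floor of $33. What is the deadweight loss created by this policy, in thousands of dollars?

Without the control the market clears where 331 - 6p = 4p - 129, i.e. p* = 46 and q* = 55.
Since 33 is below p* = 46, the floor does not bind and the free-market outcome prevails.
Since the control does not bind, no trades are prevented and deadweight loss is zero.

0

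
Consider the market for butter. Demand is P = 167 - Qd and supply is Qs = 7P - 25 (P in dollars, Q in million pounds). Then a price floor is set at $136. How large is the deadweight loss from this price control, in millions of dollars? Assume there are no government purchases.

7168

Rearranging demand gives Qd = 167 - P. Equilibrium: 167 - P = 7P - 25, so 192 = 8P and P* = 24, Q* = 143.
The floor of 136 is above the equilibrium price 24, so it binds.
At P = 136: Qd = 167 - 136 = 31 and Qs = 7·136 - 25 = 927.
Quantity traded falls to 31. At Q = 31 the demand price is 167 - 31 = 136 and the supply price is (25 + 31)/7 = 8.
Deadweight loss = ½ · (136 - 8) · (143 - 31) = ½ · 128 · 112 = 7168.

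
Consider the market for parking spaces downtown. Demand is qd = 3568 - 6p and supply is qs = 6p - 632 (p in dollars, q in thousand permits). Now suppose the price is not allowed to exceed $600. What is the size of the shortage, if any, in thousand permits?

0

Setting quantity demanded equal to quantity supplied, 3568 - 6p = 6p - 632, gives p* = 350 and q* = 1468.
Since 600 is above p* = 350, the ceiling does not bind and the free-market outcome prevails.
Since the control does not bind, there is no shortage.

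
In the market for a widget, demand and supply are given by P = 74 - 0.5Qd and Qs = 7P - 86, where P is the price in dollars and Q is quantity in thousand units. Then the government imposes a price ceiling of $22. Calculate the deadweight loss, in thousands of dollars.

Rearranging demand gives Qd = 148 - 2P. Equilibrium: 148 - 2P = 7P - 86, so 234 = 9P and P* = 26, Q* = 96.
Since 22 < 26, the ceiling is binding.
At P = 22: Qd = 148 - 2·22 = 104 and Qs = 7·22 - 86 = 68.
Quantity traded falls to 68. At Q = 68 the demand price is (148 - 68)/2 = 40 and the supply price is (86 + 68)/7 = 22.
Deadweight loss = ½ · (40 - 22) · (96 - 68) = ½ · 18 · 28 = 252.

252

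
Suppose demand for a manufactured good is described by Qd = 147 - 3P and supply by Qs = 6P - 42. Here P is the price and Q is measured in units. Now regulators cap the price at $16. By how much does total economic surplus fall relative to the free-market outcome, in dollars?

225

In a free market, 147 - 3P = 6P - 42 gives the equilibrium P* = 21, Q* = 84.
Because the ceiling (16) lies below the market-clearing price, it is binding.
At P = 16: Qd = 147 - 3·16 = 99 and Qs = 6·16 - 42 = 54.
Quantity traded falls to 54. At Q = 54 the demand price is (147 - 54)/3 = 31 and the supply price is (42 + 54)/6 = 16.
Deadweight loss = ½ · (31 - 16) · (84 - 54) = ½ · 15 · 30 = 225.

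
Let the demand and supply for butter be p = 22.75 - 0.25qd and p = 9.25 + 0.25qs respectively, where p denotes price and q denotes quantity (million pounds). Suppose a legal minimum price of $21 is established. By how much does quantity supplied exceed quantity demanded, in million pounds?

Rearranging demand gives qd = 91 - 4p; rearranging supply gives qs = 4p - 37. In a free market, 91 - 4p = 4p - 37 gives the equilibrium p* = 16, q* = 27.
Because the floor (21) lies above the market-clearing price, it is binding.
At p = 21: qd = 91 - 4·21 = 7 and qs = 4·21 - 37 = 47.
Surplus = qs - qd = 47 - 7 = 40.

40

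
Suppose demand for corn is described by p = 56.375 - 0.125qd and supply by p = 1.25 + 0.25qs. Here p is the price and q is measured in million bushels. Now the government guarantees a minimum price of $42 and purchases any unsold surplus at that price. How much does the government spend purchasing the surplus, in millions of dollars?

2016

Rearranging demand gives qd = 451 - 8p; rearranging supply gives qs = 4p - 5. Without the control the market clears where 451 - 8p = 4p - 5, i.e. p* = 38 and q* = 147.
The floor of 42 is above the equilibrium price 38, so it binds.
At p = 42: qd = 451 - 8·42 = 115 and qs = 4·42 - 5 = 163.
Surplus = qs - qd = 48.
Government expenditure = surplus × support price = 48 × 42 = 2016.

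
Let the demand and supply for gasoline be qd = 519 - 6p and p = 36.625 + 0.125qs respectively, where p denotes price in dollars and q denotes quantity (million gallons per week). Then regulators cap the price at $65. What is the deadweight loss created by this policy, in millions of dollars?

0

Rearranging supply gives qs = 8p - 293. Without the control the market clears where 519 - 6p = 8p - 293, i.e. p* = 58 and q* = 171.
Since 65 is above p* = 58, the ceiling does not bind and the free-market outcome prevails.
Since the control does not bind, no trades are prevented and deadweight loss is zero.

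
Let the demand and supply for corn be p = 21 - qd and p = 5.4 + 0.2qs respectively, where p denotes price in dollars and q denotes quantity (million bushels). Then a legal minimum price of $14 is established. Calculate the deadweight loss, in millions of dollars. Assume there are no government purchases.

21.6

Rearranging demand gives qd = 21 - p; rearranging supply gives qs = 5p - 27. In a free market, 21 - p = 5p - 27 gives the equilibrium p* = 8, q* = 13.
The floor of 14 is above the equilibrium price 8, so it binds.
At p = 14: qd = 21 - 14 = 7 and qs = 5·14 - 27 = 43.
Quantity traded falls to 7. At q = 7 the demand price is 21 - 7 = 14 and the supply price is (27 + 7)/5 = 6.8.
Deadweight loss = ½ · (14 - 6.8) · (13 - 7) = ½ · 7.2 · 6 = 21.6.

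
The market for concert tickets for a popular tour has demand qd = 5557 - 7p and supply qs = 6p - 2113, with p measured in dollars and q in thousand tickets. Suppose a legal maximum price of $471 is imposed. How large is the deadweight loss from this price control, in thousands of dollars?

78897

In a free market, 5557 - 7p = 6p - 2113 gives the equilibrium p* = 590, q* = 1427.
Because the ceiling (471) lies below the market-clearing price, it is binding.
At p = 471: qd = 5557 - 7·471 = 2260 and qs = 6·471 - 2113 = 713.
Quantity traded falls to 713. At q = 713 the demand price is (5557 - 713)/7 = 692 and the supply price is (2113 + 713)/6 = 471.
Deadweight loss = ½ · (692 - 471) · (1427 - 713) = ½ · 221 · 714 = 78897.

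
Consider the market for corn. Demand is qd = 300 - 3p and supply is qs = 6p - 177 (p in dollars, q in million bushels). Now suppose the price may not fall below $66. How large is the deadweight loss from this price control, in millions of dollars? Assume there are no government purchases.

380.25

Without the control the market clears where 300 - 3p = 6p - 177, i.e. p* = 53 and q* = 141.
Since 66 > 53, the floor is binding.
At p = 66: qd = 300 - 3·66 = 102 and qs = 6·66 - 177 = 219.
Quantity traded falls to 102. At q = 102 the demand price is (300 - 102)/3 = 66 and the supply price is (177 + 102)/6 = 46.5.
Deadweight loss = ½ · (66 - 46.5) · (141 - 102) = ½ · 19.5 · 39 = 380.25.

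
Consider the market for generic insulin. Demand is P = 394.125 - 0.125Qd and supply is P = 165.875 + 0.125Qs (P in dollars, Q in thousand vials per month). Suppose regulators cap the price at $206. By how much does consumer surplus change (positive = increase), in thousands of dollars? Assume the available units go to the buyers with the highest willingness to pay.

1850

Rearranging demand gives Qd = 3153 - 8P; rearranging supply gives Qs = 8P - 1327. Equilibrium: 3153 - 8P = 8P - 1327, so 4480 = 16P and P* = 280, Q* = 913.
Since 206 < 280, the ceiling is binding.
At P = 206: Qd = 3153 - 8·206 = 1505 and Qs = 8·206 - 1327 = 321.
Consumer surplus without the control is ½ · (394.125 - 280) · 913 = 52098.0625.
With the ceiling, 321 units are sold at 206 (assume they go to the highest-value buyers). The demand price at Q = 321 is 354, so CS = ½ · [(394.125 - 206) + (354 - 206)] · 321 = 53948.0625.
Change in consumer surplus = 53948.0625 - 52098.0625 = 1850.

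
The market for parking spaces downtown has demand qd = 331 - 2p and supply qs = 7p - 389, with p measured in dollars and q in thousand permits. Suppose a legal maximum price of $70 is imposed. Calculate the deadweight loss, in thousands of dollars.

Equilibrium: 331 - 2p = 7p - 389, so 720 = 9p and p* = 80, q* = 171.
Because the ceiling (70) lies below the market-clearing price, it is binding.
At p = 70: qd = 331 - 2·70 = 191 and qs = 7·70 - 389 = 101.
Quantity traded falls to 101. At q = 101 the demand price is (331 - 101)/2 = 115 and the supply price is (389 + 101)/7 = 70.
Deadweight loss = ½ · (115 - 70) · (171 - 101) = ½ · 45 · 70 = 1575.

1575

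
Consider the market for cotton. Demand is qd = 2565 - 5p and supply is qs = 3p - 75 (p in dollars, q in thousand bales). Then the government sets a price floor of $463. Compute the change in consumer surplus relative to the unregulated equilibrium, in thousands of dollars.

Setting quantity demanded equal to quantity supplied, 2565 - 5p = 3p - 75, gives p* = 330 and q* = 915.
Since 463 > 330, the floor is binding.
At p = 463: qd = 2565 - 5·463 = 250 and qs = 3·463 - 75 = 1314.
Consumer surplus without the control is ½ · (513 - 330) · 915 = 83722.5.
With the floor, consumers buy 250 units at 463, so CS = ½ · (513 - 463) · 250 = 6250.
Change in consumer surplus = 6250 - 83722.5 = -77472.5.

-77472.5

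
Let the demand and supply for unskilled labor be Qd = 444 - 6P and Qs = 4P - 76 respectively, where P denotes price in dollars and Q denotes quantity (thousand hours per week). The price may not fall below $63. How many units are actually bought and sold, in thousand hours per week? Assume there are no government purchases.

66

Without the control the market clears where 444 - 6P = 4P - 76, i.e. P* = 52 and Q* = 132.
Since 63 > 52, the floor is binding.
At P = 63: Qd = 444 - 6·63 = 66 and Qs = 4·63 - 76 = 176.
The quantity actually transacted is the short side, demand: 66.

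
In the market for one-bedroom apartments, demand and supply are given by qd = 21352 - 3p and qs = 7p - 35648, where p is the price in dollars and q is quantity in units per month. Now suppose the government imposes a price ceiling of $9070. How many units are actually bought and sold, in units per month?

Setting quantity demanded equal to quantity supplied, 21352 - 3p = 7p - 35648, gives p* = 5700 and q* = 4252.
The ceiling of 9070 is above the equilibrium price 5700, so it is not binding; the market clears at p* = 5700, q* = 4252.

4252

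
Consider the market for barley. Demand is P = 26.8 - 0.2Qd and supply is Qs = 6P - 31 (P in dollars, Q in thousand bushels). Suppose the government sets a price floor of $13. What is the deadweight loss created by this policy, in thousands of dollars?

Rearranging demand gives Qd = 134 - 5P. Equilibrium: 134 - 5P = 6P - 31, so 165 = 11P and P* = 15, Q* = 59.
Since 13 is below P* = 15, the floor does not bind and the free-market outcome prevails.
Since the control does not bind, no trades are prevented and deadweight loss is zero.

0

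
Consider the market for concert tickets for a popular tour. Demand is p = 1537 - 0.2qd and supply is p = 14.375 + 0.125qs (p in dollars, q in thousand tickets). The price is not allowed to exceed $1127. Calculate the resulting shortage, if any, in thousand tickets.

Rearranging demand gives qd = 7685 - 5p; rearranging supply gives qs = 8p - 115. Equilibrium: 7685 - 5p = 8p - 115, so 7800 = 13p and p* = 600, q* = 4685.
The ceiling of 1127 is above the equilibrium price 600, so it is not binding; the market clears at p* = 600, q* = 4685.
Since the control does not bind, there is no shortage.

0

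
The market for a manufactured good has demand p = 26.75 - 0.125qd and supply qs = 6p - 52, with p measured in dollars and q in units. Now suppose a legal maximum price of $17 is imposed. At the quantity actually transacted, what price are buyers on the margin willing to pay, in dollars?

20.5

Rearranging demand gives qd = 214 - 8p. Setting quantity demanded equal to quantity supplied, 214 - 8p = 6p - 52, gives p* = 19 and q* = 62.
Because the ceiling (17) lies below the market-clearing price, it is binding.
At p = 17: qd = 214 - 8·17 = 78 and qs = 6·17 - 52 = 50.
Only 50 units reach the market. On the demand curve, the marginal buyer's willingness to pay at q = 50 is (214 - 50)/8 = 20.5.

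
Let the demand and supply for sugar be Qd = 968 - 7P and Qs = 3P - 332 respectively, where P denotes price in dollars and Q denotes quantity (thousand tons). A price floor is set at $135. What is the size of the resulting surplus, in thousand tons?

Without the control the market clears where 968 - 7P = 3P - 332, i.e. P* = 130 and Q* = 58.
The floor of 135 is above the equilibrium price 130, so it binds.
At P = 135: Qd = 968 - 7·135 = 23 and Qs = 3·135 - 332 = 73.
Surplus = Qs - Qd = 73 - 23 = 50.

50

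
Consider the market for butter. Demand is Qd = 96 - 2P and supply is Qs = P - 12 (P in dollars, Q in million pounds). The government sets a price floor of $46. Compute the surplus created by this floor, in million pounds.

30

Without the control the market clears where 96 - 2P = P - 12, i.e. P* = 36 and Q* = 24.
Because the floor (46) lies above the market-clearing price, it is binding.
At P = 46: Qd = 96 - 2·46 = 4 and Qs = 46 - 12 = 34.
Surplus = Qs - Qd = 34 - 4 = 30.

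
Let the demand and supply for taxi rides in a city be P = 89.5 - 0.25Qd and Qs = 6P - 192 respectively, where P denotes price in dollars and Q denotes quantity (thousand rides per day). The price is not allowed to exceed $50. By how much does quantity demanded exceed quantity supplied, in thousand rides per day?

Rearranging demand gives Qd = 358 - 4P. Without the control the market clears where 358 - 4P = 6P - 192, i.e. P* = 55 and Q* = 138.
The ceiling of 50 is below the equilibrium price 55, so it binds.
At P = 50: Qd = 358 - 4·50 = 158 and Qs = 6·50 - 192 = 108.
Shortage = Qd - Qs = 158 - 108 = 50.

50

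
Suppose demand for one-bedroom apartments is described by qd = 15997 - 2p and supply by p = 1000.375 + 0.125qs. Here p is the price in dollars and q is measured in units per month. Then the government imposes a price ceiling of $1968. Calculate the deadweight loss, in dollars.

3732480

Rearranging supply gives qs = 8p - 8003. Setting quantity demanded equal to quantity supplied, 15997 - 2p = 8p - 8003, gives p* = 2400 and q* = 11197.
The ceiling of 1968 is below the equilibrium price 2400, so it binds.
At p = 1968: qd = 15997 - 2·1968 = 12061 and qs = 8·1968 - 8003 = 7741.
Quantity traded falls to 7741. At q = 7741 the demand price is (15997 - 7741)/2 = 4128 and the supply price is (8003 + 7741)/8 = 1968.
Deadweight loss = ½ · (4128 - 1968) · (11197 - 7741) = ½ · 2160 · 3456 = 3732480.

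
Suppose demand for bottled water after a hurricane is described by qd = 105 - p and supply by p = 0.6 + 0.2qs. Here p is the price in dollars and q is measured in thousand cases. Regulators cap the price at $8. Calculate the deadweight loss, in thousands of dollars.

1500

Rearranging supply gives qs = 5p - 3. In a free market, 105 - p = 5p - 3 gives the equilibrium p* = 18, q* = 87.
Since 8 < 18, the ceiling is binding.
At p = 8: qd = 105 - 8 = 97 and qs = 5·8 - 3 = 37.
Quantity traded falls to 37. At q = 37 the demand price is 105 - 37 = 68 and the supply price is (3 + 37)/5 = 8.
Deadweight loss = ½ · (68 - 8) · (87 - 37) = ½ · 60 · 50 = 1500.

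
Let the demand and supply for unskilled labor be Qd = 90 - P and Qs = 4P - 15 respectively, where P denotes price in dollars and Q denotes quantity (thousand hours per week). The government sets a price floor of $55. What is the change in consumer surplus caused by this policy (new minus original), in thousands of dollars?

-1768

Equilibrium: 90 - P = 4P - 15, so 105 = 5P and P* = 21, Q* = 69.
Since 55 > 21, the floor is binding.
At P = 55: Qd = 90 - 55 = 35 and Qs = 4·55 - 15 = 205.
Consumer surplus without the control is ½ · (90 - 21) · 69 = 2380.5.
With the floor, consumers buy 35 units at 55, so CS = ½ · (90 - 55) · 35 = 612.5.
Change in consumer surplus = 612.5 - 2380.5 = -1768.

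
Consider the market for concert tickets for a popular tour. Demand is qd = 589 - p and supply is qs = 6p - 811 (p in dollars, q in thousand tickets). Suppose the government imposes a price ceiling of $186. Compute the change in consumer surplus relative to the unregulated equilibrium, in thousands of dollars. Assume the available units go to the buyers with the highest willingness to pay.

742

Equilibrium: 589 - p = 6p - 811, so 1400 = 7p and p* = 200, q* = 389.
Since 186 < 200, the ceiling is binding.
At p = 186: qd = 589 - 186 = 403 and qs = 6·186 - 811 = 305.
Consumer surplus without the control is ½ · (589 - 200) · 389 = 75660.5.
With the ceiling, 305 units are sold at 186 (assume they go to the highest-value buyers). The demand price at q = 305 is 284, so CS = ½ · [(589 - 186) + (284 - 186)] · 305 = 76402.5.
Change in consumer surplus = 76402.5 - 75660.5 = 742.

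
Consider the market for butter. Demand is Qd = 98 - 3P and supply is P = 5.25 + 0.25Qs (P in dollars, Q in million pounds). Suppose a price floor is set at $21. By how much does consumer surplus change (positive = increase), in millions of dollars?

Rearranging supply gives Qs = 4P - 21. Equilibrium: 98 - 3P = 4P - 21, so 119 = 7P and P* = 17, Q* = 47.
The floor of 21 is above the equilibrium price 17, so it binds.
At P = 21: Qd = 98 - 3·21 = 35 and Qs = 4·21 - 21 = 63.
Consumer surplus without the control is ½ · (98/3 - 17) · 47 = 2209/6.
With the floor, consumers buy 35 units at 21, so CS = ½ · (98/3 - 21) · 35 = 1225/6.
Change in consumer surplus = 1225/6 - 2209/6 = -164.

-164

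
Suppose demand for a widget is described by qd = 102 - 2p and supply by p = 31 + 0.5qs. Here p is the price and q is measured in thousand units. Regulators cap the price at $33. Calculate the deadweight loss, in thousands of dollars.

128

Rearranging supply gives qs = 2p - 62. In a free market, 102 - 2p = 2p - 62 gives the equilibrium p* = 41, q* = 20.
Because the ceiling (33) lies below the market-clearing price, it is binding.
At p = 33: qd = 102 - 2·33 = 36 and qs = 2·33 - 62 = 4.
Quantity traded falls to 4. At q = 4 the demand price is (102 - 4)/2 = 49 and the supply price is (62 + 4)/2 = 33.
Deadweight loss = ½ · (49 - 33) · (20 - 4) = ½ · 16 · 16 = 128.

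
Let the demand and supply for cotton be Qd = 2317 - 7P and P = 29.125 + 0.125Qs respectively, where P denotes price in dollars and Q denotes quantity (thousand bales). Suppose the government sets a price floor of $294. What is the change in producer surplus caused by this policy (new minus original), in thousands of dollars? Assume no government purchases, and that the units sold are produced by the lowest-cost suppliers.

-14973

Rearranging supply gives Qs = 8P - 233. Equilibrium: 2317 - 7P = 8P - 233, so 2550 = 15P and P* = 170, Q* = 1127.
Because the floor (294) lies above the market-clearing price, it is binding.
At P = 294: Qd = 2317 - 7·294 = 259 and Qs = 8·294 - 233 = 2119.
Producer surplus without the control is ½ · (170 - 29.125) · 1127 = 79383.0625.
With the floor, 259 units are sold at 294. The supply price at Q = 259 is 61.5, so PS = ½ · [(294 - 29.125) + (294 - 61.5)] · 259 = 64410.0625.
Change in producer surplus = 64410.0625 - 79383.0625 = -14973.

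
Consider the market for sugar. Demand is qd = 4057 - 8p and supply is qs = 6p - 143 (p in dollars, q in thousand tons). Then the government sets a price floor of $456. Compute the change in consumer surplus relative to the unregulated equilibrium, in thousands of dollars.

-161148

Equilibrium: 4057 - 8p = 6p - 143, so 4200 = 14p and p* = 300, q* = 1657.
Because the floor (456) lies above the market-clearing price, it is binding.
At p = 456: qd = 4057 - 8·456 = 409 and qs = 6·456 - 143 = 2593.
Consumer surplus without the control is ½ · (507.125 - 300) · 1657 = 171603.0625.
With the floor, consumers buy 409 units at 456, so CS = ½ · (507.125 - 456) · 409 = 10455.0625.
Change in consumer surplus = 10455.0625 - 171603.0625 = -161148.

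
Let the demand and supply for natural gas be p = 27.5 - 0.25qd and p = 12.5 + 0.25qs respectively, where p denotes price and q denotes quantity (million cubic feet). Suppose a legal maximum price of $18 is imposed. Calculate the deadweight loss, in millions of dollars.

16

Rearranging demand gives qd = 110 - 4p; rearranging supply gives qs = 4p - 50. In a free market, 110 - 4p = 4p - 50 gives the equilibrium p* = 20, q* = 30.
The ceiling of 18 is below the equilibrium price 20, so it binds.
At p = 18: qd = 110 - 4·18 = 38 and qs = 4·18 - 50 = 22.
Quantity traded falls to 22. At q = 22 the demand price is (110 - 22)/4 = 22 and the supply price is (50 + 22)/4 = 18.
Deadweight loss = ½ · (22 - 18) · (30 - 22) = ½ · 4 · 8 = 16.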